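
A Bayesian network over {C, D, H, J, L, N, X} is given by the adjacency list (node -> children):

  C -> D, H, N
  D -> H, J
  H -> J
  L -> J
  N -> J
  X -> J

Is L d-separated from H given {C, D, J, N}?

There are 5 undirected paths between L and H; checking each against the conditioning set {C, D, J, N}:
Path 1: L → J ← D → H
  D is a fork here and D is conditioned on, so the path is blocked at D.
Path 2: L → J ← D ← C → H
  D is a chain here and D is conditioned on, so the path is blocked at D.
Path 3: L → J ← H
  J is a collider and J is conditioned on, which opens it — no node blocks this path, so it is active.
Path 4: L → J ← N ← C → D → H
  N is a chain here and N is conditioned on, so the path is blocked at N.
Path 5: L → J ← N ← C → H
  N is a chain here and N is conditioned on, so the path is blocked at N.
Since the path L → J ← H is active, L and H are not d-separated given {C, D, J, N}.

No — L and H are not d-separated given {C, D, J, N}.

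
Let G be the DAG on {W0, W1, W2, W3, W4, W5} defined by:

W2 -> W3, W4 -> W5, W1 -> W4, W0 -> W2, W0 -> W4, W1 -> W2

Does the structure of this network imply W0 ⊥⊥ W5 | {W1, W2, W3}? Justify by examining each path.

2 paths connect W0 and W5; each must be blocked for d-separation to hold:
Path 1: W0 → W4 → W5
  W4 is a chain and W4 is not conditioned on — no node blocks this path, so it is active.
Path 2: W0 → W2 ← W1 → W4 → W5
  W1 is a fork here and W1 is conditioned on, so the path is blocked at W1.
Since the path W0 → W4 → W5 is active, W0 and W5 are not d-separated given {W1, W2, W3}.

No — W0 and W5 are not d-separated given {W1, W2, W3}.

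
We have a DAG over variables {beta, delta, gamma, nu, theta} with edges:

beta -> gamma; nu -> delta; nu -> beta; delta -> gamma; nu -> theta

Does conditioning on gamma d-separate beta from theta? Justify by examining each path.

There are 2 undirected paths between beta and theta; checking each against the conditioning set {gamma}:
Path 1: beta → gamma ← delta ← nu → theta
  gamma is a collider and gamma is conditioned on, which opens it; delta is a chain and delta is not conditioned on; nu is a fork and nu is not conditioned on — no node blocks this path, so it is active.
Path 2: beta ← nu → theta
  nu is a fork and nu is not conditioned on — no node blocks this path, so it is active.
At least one path is unblocked, so d-separation fails.

No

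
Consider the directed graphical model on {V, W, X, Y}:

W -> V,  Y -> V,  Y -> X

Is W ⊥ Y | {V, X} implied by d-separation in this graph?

The only undirected path from W to Y is:
Path 1: W → V ← Y
  V is a collider and V is conditioned on, which opens it — no node blocks this path, so it is active.
Since the path W → V ← Y is active, W and Y are not d-separated given {V, X}.

No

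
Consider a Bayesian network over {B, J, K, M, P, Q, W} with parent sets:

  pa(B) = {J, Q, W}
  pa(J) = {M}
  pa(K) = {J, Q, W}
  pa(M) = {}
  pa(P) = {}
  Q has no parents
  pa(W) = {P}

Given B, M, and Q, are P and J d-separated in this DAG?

No

Enumerating the 4 paths from P to J and testing each for blocking by {B, M, Q}:
Path 1: P → W → K ← J
  K is a collider here and neither K nor any of its descendants is conditioned on, so the collider stays closed — the path is blocked at K.
Path 2: P → W → K ← Q → B ← J
  K is a collider here and neither K nor any of its descendants is conditioned on, so the collider stays closed — the path is blocked at K.
Path 3: P → W → B ← J
  W is a chain and W is not conditioned on; B is a collider and B is conditioned on, which opens it — no node blocks this path, so it is active.
Path 4: P → W → B ← Q → K ← J
  Q is a fork here and Q is conditioned on, so the path is blocked at Q.
At least one path is unblocked, so d-separation fails.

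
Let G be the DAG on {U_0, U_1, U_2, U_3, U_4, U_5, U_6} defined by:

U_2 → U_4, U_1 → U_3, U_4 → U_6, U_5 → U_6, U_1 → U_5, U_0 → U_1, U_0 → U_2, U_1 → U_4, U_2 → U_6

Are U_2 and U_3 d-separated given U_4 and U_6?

No

We examine all 5 paths between U_2 and U_3:
Path 1: U_2 → U_6 ← U_4 ← U_1 → U_3
  U_4 is a chain here and U_4 is conditioned on, so the path is blocked at U_4.
Path 2: U_2 → U_6 ← U_5 ← U_1 → U_3
  U_6 is a collider and U_6 is conditioned on, which opens it; U_5 is a chain and U_5 is not conditioned on; U_1 is a fork and U_1 is not conditioned on — no node blocks this path, so it is active.
Path 3: U_2 → U_4 → U_6 ← U_5 ← U_1 → U_3
  U_4 is a chain here and U_4 is conditioned on, so the path is blocked at U_4.
Path 4: U_2 → U_4 ← U_1 → U_3
  U_4 is a collider and U_4 is conditioned on, which opens it; U_1 is a fork and U_1 is not conditioned on — no node blocks this path, so it is active.
Path 5: U_2 ← U_0 → U_1 → U_3
  U_0 is a fork and U_0 is not conditioned on; U_1 is a chain and U_1 is not conditioned on — no node blocks this path, so it is active.
Since the path U_2 → U_6 ← U_5 ← U_1 → U_3 is active, U_2 and U_3 are not d-separated given {U_4, U_6}.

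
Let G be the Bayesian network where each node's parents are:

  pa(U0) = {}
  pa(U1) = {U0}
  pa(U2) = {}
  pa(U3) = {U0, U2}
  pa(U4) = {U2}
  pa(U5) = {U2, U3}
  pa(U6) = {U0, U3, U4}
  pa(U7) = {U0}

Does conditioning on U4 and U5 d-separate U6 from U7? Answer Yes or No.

No

There are 4 undirected paths between U6 and U7; checking each against the conditioning set {U4, U5}:
Path 1: U6 ← U4 ← U2 → U3 ← U0 → U7
  U4 is a chain here and U4 is conditioned on, so the path is blocked at U4.
Path 2: U6 ← U4 ← U2 → U5 ← U3 ← U0 → U7
  U4 is a chain here and U4 is conditioned on, so the path is blocked at U4.
Path 3: U6 ← U3 ← U0 → U7
  U3 is a chain and U3 is not conditioned on; U0 is a fork and U0 is not conditioned on — no node blocks this path, so it is active.
Path 4: U6 ← U0 → U7
  U0 is a fork and U0 is not conditioned on — no node blocks this path, so it is active.
Since the path U6 ← U3 ← U0 → U7 is active, U6 and U7 are not d-separated given {U4, U5}.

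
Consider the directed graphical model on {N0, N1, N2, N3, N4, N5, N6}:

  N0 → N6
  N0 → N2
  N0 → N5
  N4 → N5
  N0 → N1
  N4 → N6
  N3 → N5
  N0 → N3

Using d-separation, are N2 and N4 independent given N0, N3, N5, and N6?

There are 3 undirected paths between N2 and N4; checking each against the conditioning set {N0, N3, N5, N6}:
Path 1: N2 ← N0 → N3 → N5 ← N4
  N0 is a fork here and N0 is conditioned on, so the path is blocked at N0.
Path 2: N2 ← N0 → N6 ← N4
  N0 is a fork here and N0 is conditioned on, so the path is blocked at N0.
Path 3: N2 ← N0 → N5 ← N4
  N0 is a fork here and N0 is conditioned on, so the path is blocked at N0.
All paths are blocked; N2 ⊥ N4 | {N0, N3, N5, N6} holds.

Yes — N2 and N4 are d-separated given {N0, N3, N5, N6}.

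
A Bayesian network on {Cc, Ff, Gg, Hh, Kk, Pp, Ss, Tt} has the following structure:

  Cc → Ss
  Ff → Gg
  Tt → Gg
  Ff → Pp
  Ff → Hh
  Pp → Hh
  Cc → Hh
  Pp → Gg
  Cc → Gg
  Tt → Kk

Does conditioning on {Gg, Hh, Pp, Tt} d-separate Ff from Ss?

No

6 paths connect Ff and Ss; each must be blocked for d-separation to hold:
Path 1: Ff → Gg ← Cc → Ss
  Gg is a collider and Gg is conditioned on, which opens it; Cc is a fork and Cc is not conditioned on — no node blocks this path, so it is active.
Path 2: Ff → Gg ← Pp → Hh ← Cc → Ss
  Pp is a fork here and Pp is conditioned on, so the path is blocked at Pp.
Path 3: Ff → Hh ← Cc → Ss
  Hh is a collider and Hh is conditioned on, which opens it; Cc is a fork and Cc is not conditioned on — no node blocks this path, so it is active.
Path 4: Ff → Hh ← Pp → Gg ← Cc → Ss
  Pp is a fork here and Pp is conditioned on, so the path is blocked at Pp.
Path 5: Ff → Pp → Gg ← Cc → Ss
  Pp is a chain here and Pp is conditioned on, so the path is blocked at Pp.
Path 6: Ff → Pp → Hh ← Cc → Ss
  Pp is a chain here and Pp is conditioned on, so the path is blocked at Pp.
Because an active path exists, Ff and Ss are not d-separated.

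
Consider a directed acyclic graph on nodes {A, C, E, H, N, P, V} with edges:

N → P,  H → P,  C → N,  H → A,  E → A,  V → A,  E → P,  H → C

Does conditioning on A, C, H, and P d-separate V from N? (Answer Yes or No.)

There are 4 undirected paths between V and N; checking each against the conditioning set {A, C, H, P}:
Path 1: V → A ← E → P ← N
  A is a collider and A is conditioned on, which opens it; E is a fork and E is not conditioned on; P is a collider and P is conditioned on, which opens it — no node blocks this path, so it is active.
Path 2: V → A ← E → P ← H → C → N
  H is a fork here and H is conditioned on, so the path is blocked at H.
Path 3: V → A ← H → C → N
  H is a fork here and H is conditioned on, so the path is blocked at H.
Path 4: V → A ← H → P ← N
  H is a fork here and H is conditioned on, so the path is blocked at H.
At least one path is unblocked, so d-separation fails.

No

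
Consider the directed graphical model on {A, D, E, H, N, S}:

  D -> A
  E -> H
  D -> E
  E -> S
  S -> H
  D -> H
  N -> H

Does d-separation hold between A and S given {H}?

No

There are 4 undirected paths between A and S; checking each against the conditioning set {H}:
Path 1: A ← D → H ← S
  D is a fork and D is not conditioned on; H is a collider and H is conditioned on, which opens it — no node blocks this path, so it is active.
Path 2: A ← D → H ← E → S
  D is a fork and D is not conditioned on; H is a collider and H is conditioned on, which opens it; E is a fork and E is not conditioned on — no node blocks this path, so it is active.
Path 3: A ← D → E → H ← S
  D is a fork and D is not conditioned on; E is a chain and E is not conditioned on; H is a collider and H is conditioned on, which opens it — no node blocks this path, so it is active.
Path 4: A ← D → E → S
  D is a fork and D is not conditioned on; E is a chain and E is not conditioned on — no node blocks this path, so it is active.
Because an active path exists, A and S are not d-separated.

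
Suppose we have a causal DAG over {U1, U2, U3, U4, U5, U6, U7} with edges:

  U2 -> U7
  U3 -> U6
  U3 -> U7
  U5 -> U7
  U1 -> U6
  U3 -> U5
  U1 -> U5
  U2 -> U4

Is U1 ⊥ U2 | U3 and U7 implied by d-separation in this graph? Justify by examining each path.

We examine all 4 paths between U1 and U2:
Path 1: U1 → U6 ← U3 → U5 → U7 ← U2
  U6 is a collider here and neither U6 nor any of its descendants is conditioned on, so the collider stays closed — the path is blocked at U6.
Path 2: U1 → U6 ← U3 → U7 ← U2
  U6 is a collider here and neither U6 nor any of its descendants is conditioned on, so the collider stays closed — the path is blocked at U6.
Path 3: U1 → U5 → U7 ← U2
  U5 is a chain and U5 is not conditioned on; U7 is a collider and U7 is conditioned on, which opens it — no node blocks this path, so it is active.
Path 4: U1 → U5 ← U3 → U7 ← U2
  U3 is a fork here and U3 is conditioned on, so the path is blocked at U3.
Since the path U1 → U5 → U7 ← U2 is active, U1 and U2 are not d-separated given {U3, U7}.

No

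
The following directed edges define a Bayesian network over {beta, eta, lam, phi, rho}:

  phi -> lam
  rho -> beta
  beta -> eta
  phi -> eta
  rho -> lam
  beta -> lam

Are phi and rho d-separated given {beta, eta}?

Yes

We examine all 4 paths between phi and rho:
Path 1: phi → lam ← beta ← rho
  lam is a collider here and neither lam nor any of its descendants is conditioned on, so the collider stays closed — the path is blocked at lam.
Path 2: phi → lam ← rho
  lam is a collider here and neither lam nor any of its descendants is conditioned on, so the collider stays closed — the path is blocked at lam.
Path 3: phi → eta ← beta → lam ← rho
  beta is a fork here and beta is conditioned on, so the path is blocked at beta.
Path 4: phi → eta ← beta ← rho
  beta is a chain here and beta is conditioned on, so the path is blocked at beta.
All paths are blocked; phi ⊥ rho | {beta, eta} holds.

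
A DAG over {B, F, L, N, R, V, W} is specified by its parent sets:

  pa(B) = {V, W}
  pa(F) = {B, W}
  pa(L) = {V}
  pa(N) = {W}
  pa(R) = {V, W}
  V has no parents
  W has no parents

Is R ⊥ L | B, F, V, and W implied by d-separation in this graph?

Yes

We examine all 3 paths between R and L:
  1. R ← V → L — V:fork[blocks] ⇒ blocked
  2. R ← W → F ← B ← V → L — W:fork[blocks]; F:collider[open]; B:chain[blocks]; V:fork[blocks] ⇒ blocked
  3. R ← W → B ← V → L — W:fork[blocks]; B:collider[open]; V:fork[blocks] ⇒ blocked
Every path is blocked, so R and L are d-separated given {B, F, V, W}.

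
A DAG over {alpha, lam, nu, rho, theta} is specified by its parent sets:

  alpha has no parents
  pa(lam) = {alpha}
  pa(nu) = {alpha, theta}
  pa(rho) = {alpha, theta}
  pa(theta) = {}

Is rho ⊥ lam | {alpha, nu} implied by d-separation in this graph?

Yes — rho and lam are d-separated given {alpha, nu}.

2 paths connect rho and lam; each must be blocked for d-separation to hold:
Path 1: rho ← theta → nu ← alpha → lam
  alpha is a fork here and alpha is conditioned on, so the path is blocked at alpha.
Path 2: rho ← alpha → lam
  alpha is a fork here and alpha is conditioned on, so the path is blocked at alpha.
Every path is blocked, so rho and lam are d-separated given {alpha, nu}.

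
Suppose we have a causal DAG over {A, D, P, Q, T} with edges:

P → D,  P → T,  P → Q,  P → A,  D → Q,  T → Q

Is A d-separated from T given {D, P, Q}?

Yes

There are 3 undirected paths between A and T; checking each against the conditioning set {D, P, Q}:
Path 1: A ← P → D → Q ← T
  P is a fork here and P is conditioned on, so the path is blocked at P.
Path 2: A ← P → Q ← T
  P is a fork here and P is conditioned on, so the path is blocked at P.
Path 3: A ← P → T
  P is a fork here and P is conditioned on, so the path is blocked at P.
Since every path is blocked, d-separation holds.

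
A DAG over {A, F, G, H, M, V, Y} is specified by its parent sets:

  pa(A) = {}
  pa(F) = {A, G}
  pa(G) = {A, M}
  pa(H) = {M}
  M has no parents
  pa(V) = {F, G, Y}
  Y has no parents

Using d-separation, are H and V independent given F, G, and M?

There are 3 undirected paths between H and V; checking each against the conditioning set {F, G, M}:
Path 1: H ← M → G ← A → F → V
  M is a fork here and M is conditioned on, so the path is blocked at M.
Path 2: H ← M → G → F → V
  M is a fork here and M is conditioned on, so the path is blocked at M.
Path 3: H ← M → G → V
  M is a fork here and M is conditioned on, so the path is blocked at M.
Since every path is blocked, d-separation holds.

Yes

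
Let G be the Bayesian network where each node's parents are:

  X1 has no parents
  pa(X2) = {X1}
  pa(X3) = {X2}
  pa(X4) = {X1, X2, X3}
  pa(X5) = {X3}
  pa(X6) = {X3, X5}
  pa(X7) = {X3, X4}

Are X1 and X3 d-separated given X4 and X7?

There are 6 undirected paths between X1 and X3; checking each against the conditioning set {X4, X7}:
Path 1: X1 → X2 → X3
  X2 is a chain and X2 is not conditioned on — no node blocks this path, so it is active.
Path 2: X1 → X2 → X4 ← X3
  X2 is a chain and X2 is not conditioned on; X4 is a collider and X4 is conditioned on, which opens it — no node blocks this path, so it is active.
Path 3: X1 → X2 → X4 → X7 ← X3
  X4 is a chain here and X4 is conditioned on, so the path is blocked at X4.
Path 4: X1 → X4 ← X2 → X3
  X4 is a collider and X4 is conditioned on, which opens it; X2 is a fork and X2 is not conditioned on — no node blocks this path, so it is active.
Path 5: X1 → X4 ← X3
  X4 is a collider and X4 is conditioned on, which opens it — no node blocks this path, so it is active.
Path 6: X1 → X4 → X7 ← X3
  X4 is a chain here and X4 is conditioned on, so the path is blocked at X4.
Since the path X1 → X2 → X3 is active, X1 and X3 are not d-separated given {X4, X7}.

No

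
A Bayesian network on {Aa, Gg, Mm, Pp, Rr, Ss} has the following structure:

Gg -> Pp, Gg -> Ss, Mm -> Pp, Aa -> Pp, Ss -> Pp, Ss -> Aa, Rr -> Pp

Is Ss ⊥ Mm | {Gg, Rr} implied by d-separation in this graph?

3 paths connect Ss and Mm; each must be blocked for d-separation to hold:
Path 1: Ss ← Gg → Pp ← Mm
  Gg is a fork here and Gg is conditioned on, so the path is blocked at Gg.
Path 2: Ss → Aa → Pp ← Mm
  Pp is a collider here and neither Pp nor any of its descendants is conditioned on, so the collider stays closed — the path is blocked at Pp.
Path 3: Ss → Pp ← Mm
  Pp is a collider here and neither Pp nor any of its descendants is conditioned on, so the collider stays closed — the path is blocked at Pp.
All paths are blocked; Ss ⊥ Mm | {Gg, Rr} holds.

Yes — Ss and Mm are d-separated given {Gg, Rr}.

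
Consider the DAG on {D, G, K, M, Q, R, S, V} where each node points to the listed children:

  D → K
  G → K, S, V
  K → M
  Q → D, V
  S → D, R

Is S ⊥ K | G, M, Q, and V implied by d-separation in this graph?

We examine all 4 paths between S and K:
  1. S ← G → K — G:fork[blocks] ⇒ blocked
  2. S ← G → V ← Q → D → K — G:fork[blocks]; V:collider[open]; Q:fork[blocks]; D:chain[open] ⇒ blocked
  3. S → D ← Q → V ← G → K — D:collider[open]; Q:fork[blocks]; V:collider[open]; G:fork[blocks] ⇒ blocked
  4. S → D → K — D:chain[open] ⇒ active
Because an active path exists, S and K are not d-separated.

No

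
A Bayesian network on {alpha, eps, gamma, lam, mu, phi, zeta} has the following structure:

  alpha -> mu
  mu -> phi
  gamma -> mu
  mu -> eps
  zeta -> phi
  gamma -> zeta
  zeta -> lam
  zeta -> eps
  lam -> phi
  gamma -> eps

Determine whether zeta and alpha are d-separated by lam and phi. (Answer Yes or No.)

6 paths connect zeta and alpha; each must be blocked for d-separation to hold:
Path 1: zeta → phi ← mu ← alpha
  phi is a collider and phi is conditioned on, which opens it; mu is a chain and mu is not conditioned on — no node blocks this path, so it is active.
Path 2: zeta → lam → phi ← mu ← alpha
  lam is a chain here and lam is conditioned on, so the path is blocked at lam.
Path 3: zeta → eps ← mu ← alpha
  eps is a collider here and neither eps nor any of its descendants is conditioned on, so the collider stays closed — the path is blocked at eps.
Path 4: zeta → eps ← gamma → mu ← alpha
  eps is a collider here and neither eps nor any of its descendants is conditioned on, so the collider stays closed — the path is blocked at eps.
Path 5: zeta ← gamma → eps ← mu ← alpha
  eps is a collider here and neither eps nor any of its descendants is conditioned on, so the collider stays closed — the path is blocked at eps.
Path 6: zeta ← gamma → mu ← alpha
  gamma is a fork and gamma is not conditioned on; mu is a collider and its descendant phi is conditioned on, which opens it — no node blocks this path, so it is active.
Because an active path exists, zeta and alpha are not d-separated.

No — zeta and alpha are not d-separated given {lam, phi}.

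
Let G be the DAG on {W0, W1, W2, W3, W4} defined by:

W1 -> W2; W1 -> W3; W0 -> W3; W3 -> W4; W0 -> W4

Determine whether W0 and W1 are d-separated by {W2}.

There are 2 undirected paths between W0 and W1; checking each against the conditioning set {W2}:
  1. W0 → W4 ← W3 ← W1 — W4:collider[blocks]; W3:chain[open] ⇒ blocked
  2. W0 → W3 ← W1 — W3:collider[blocks] ⇒ blocked
Since every path is blocked, d-separation holds.

Yes — W0 and W1 are d-separated given {W2}.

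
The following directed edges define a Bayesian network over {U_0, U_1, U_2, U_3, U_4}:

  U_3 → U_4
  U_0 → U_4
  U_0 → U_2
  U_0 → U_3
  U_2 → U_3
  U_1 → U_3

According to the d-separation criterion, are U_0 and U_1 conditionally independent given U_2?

Yes

There are 3 undirected paths between U_0 and U_1; checking each against the conditioning set {U_2}:
Path 1: U_0 → U_2 → U_3 ← U_1
  U_2 is a chain here and U_2 is conditioned on, so the path is blocked at U_2.
Path 2: U_0 → U_3 ← U_1
  U_3 is a collider here and neither U_3 nor any of its descendants is conditioned on, so the collider stays closed — the path is blocked at U_3.
Path 3: U_0 → U_4 ← U_3 ← U_1
  U_4 is a collider here and neither U_4 nor any of its descendants is conditioned on, so the collider stays closed — the path is blocked at U_4.
Since every path is blocked, d-separation holds.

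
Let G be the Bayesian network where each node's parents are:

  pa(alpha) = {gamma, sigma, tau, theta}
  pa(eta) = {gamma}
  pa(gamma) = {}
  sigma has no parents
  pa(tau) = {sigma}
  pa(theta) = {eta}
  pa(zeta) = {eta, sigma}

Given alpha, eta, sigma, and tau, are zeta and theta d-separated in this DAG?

6 paths connect zeta and theta; each must be blocked for d-separation to hold:
  1. zeta ← sigma → tau → alpha ← gamma → eta → theta — sigma:fork[blocks]; tau:chain[blocks]; alpha:collider[open]; gamma:fork[open]; eta:chain[blocks] ⇒ blocked
  2. zeta ← sigma → tau → alpha ← theta — sigma:fork[blocks]; tau:chain[blocks]; alpha:collider[open] ⇒ blocked
  3. zeta ← sigma → alpha ← gamma → eta → theta — sigma:fork[blocks]; alpha:collider[open]; gamma:fork[open]; eta:chain[blocks] ⇒ blocked
  4. zeta ← sigma → alpha ← theta — sigma:fork[blocks]; alpha:collider[open] ⇒ blocked
  5. zeta ← eta ← gamma → alpha ← theta — eta:chain[blocks]; gamma:fork[open]; alpha:collider[open] ⇒ blocked
  6. zeta ← eta → theta — eta:fork[blocks] ⇒ blocked
All paths are blocked; zeta ⊥ theta | {alpha, eta, sigma, tau} holds.

Yes — zeta and theta are d-separated given {alpha, eta, sigma, tau}.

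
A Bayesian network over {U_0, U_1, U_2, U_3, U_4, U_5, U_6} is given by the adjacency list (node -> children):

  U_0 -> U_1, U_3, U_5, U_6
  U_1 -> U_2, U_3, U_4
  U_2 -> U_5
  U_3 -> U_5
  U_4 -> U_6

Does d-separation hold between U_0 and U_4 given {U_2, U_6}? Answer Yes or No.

No

There are 6 undirected paths between U_0 and U_4; checking each against the conditioning set {U_2, U_6}:
  1. U_0 → U_5 ← U_3 ← U_1 → U_4 — U_5:collider[blocks]; U_3:chain[open]; U_1:fork[open] ⇒ blocked
  2. U_0 → U_5 ← U_2 ← U_1 → U_4 — U_5:collider[blocks]; U_2:chain[blocks]; U_1:fork[open] ⇒ blocked
  3. U_0 → U_1 → U_4 — U_1:chain[open] ⇒ active
  4. U_0 → U_6 ← U_4 — U_6:collider[open] ⇒ active
  5. U_0 → U_3 → U_5 ← U_2 ← U_1 → U_4 — U_3:chain[open]; U_5:collider[blocks]; U_2:chain[blocks]; U_1:fork[open] ⇒ blocked
  6. U_0 → U_3 ← U_1 → U_4 — U_3:collider[blocks]; U_1:fork[open] ⇒ blocked
Because an active path exists, U_0 and U_4 are not d-separated.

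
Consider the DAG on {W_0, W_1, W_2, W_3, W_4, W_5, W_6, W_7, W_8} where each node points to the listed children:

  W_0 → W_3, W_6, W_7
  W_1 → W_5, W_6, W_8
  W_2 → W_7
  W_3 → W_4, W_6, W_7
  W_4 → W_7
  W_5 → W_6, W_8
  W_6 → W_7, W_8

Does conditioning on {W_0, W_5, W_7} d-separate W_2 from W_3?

6 paths connect W_2 and W_3; each must be blocked for d-separation to hold:
Path 1: W_2 → W_7 ← W_0 → W_6 ← W_3
  W_0 is a fork here and W_0 is conditioned on, so the path is blocked at W_0.
Path 2: W_2 → W_7 ← W_0 → W_3
  W_0 is a fork here and W_0 is conditioned on, so the path is blocked at W_0.
Path 3: W_2 → W_7 ← W_4 ← W_3
  W_7 is a collider and W_7 is conditioned on, which opens it; W_4 is a chain and W_4 is not conditioned on — no node blocks this path, so it is active.
Path 4: W_2 → W_7 ← W_6 ← W_0 → W_3
  W_0 is a fork here and W_0 is conditioned on, so the path is blocked at W_0.
Path 5: W_2 → W_7 ← W_6 ← W_3
  W_7 is a collider and W_7 is conditioned on, which opens it; W_6 is a chain and W_6 is not conditioned on — no node blocks this path, so it is active.
Path 6: W_2 → W_7 ← W_3
  W_7 is a collider and W_7 is conditioned on, which opens it — no node blocks this path, so it is active.
Since the path W_2 → W_7 ← W_4 ← W_3 is active, W_2 and W_3 are not d-separated given {W_0, W_5, W_7}.

No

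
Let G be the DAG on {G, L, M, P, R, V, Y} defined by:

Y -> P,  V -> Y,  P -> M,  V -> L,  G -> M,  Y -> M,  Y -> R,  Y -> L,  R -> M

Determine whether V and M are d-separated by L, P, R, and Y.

Yes

6 paths connect V and M; each must be blocked for d-separation to hold:
  1. V → Y → P → M — Y:chain[blocks]; P:chain[blocks] ⇒ blocked
  2. V → Y → R → M — Y:chain[blocks]; R:chain[blocks] ⇒ blocked
  3. V → Y → M — Y:chain[blocks] ⇒ blocked
  4. V → L ← Y → P → M — L:collider[open]; Y:fork[blocks]; P:chain[blocks] ⇒ blocked
  5. V → L ← Y → R → M — L:collider[open]; Y:fork[blocks]; R:chain[blocks] ⇒ blocked
  6. V → L ← Y → M — L:collider[open]; Y:fork[blocks] ⇒ blocked
Every path is blocked, so V and M are d-separated given {L, P, R, Y}.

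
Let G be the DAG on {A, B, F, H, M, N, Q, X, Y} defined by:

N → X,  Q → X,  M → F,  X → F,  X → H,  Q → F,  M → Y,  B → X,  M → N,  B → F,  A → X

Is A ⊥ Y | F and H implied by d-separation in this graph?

No

There are 4 undirected paths between A and Y; checking each against the conditioning set {F, H}:
  1. A → X → F ← M → Y — X:chain[open]; F:collider[open]; M:fork[open] ⇒ active
  2. A → X ← N ← M → Y — X:collider[open]; N:chain[open]; M:fork[open] ⇒ active
  3. A → X ← Q → F ← M → Y — X:collider[open]; Q:fork[open]; F:collider[open]; M:fork[open] ⇒ active
  4. A → X ← B → F ← M → Y — X:collider[open]; B:fork[open]; F:collider[open]; M:fork[open] ⇒ active
Since the path A → X → F ← M → Y is active, A and Y are not d-separated given {F, H}.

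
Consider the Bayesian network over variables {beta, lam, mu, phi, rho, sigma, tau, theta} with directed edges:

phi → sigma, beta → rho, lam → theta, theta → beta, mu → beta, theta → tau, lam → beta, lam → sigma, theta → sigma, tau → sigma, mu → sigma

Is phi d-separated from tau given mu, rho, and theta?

Yes

There are 6 undirected paths between phi and tau; checking each against the conditioning set {mu, rho, theta}:
Path 1: phi → sigma ← lam → theta → tau
  sigma is a collider here and neither sigma nor any of its descendants is conditioned on, so the collider stays closed — the path is blocked at sigma.
Path 2: phi → sigma ← lam → beta ← theta → tau
  sigma is a collider here and neither sigma nor any of its descendants is conditioned on, so the collider stays closed — the path is blocked at sigma.
Path 3: phi → sigma ← mu → beta ← lam → theta → tau
  sigma is a collider here and neither sigma nor any of its descendants is conditioned on, so the collider stays closed — the path is blocked at sigma.
Path 4: phi → sigma ← mu → beta ← theta → tau
  sigma is a collider here and neither sigma nor any of its descendants is conditioned on, so the collider stays closed — the path is blocked at sigma.
Path 5: phi → sigma ← theta → tau
  sigma is a collider here and neither sigma nor any of its descendants is conditioned on, so the collider stays closed — the path is blocked at sigma.
Path 6: phi → sigma ← tau
  sigma is a collider here and neither sigma nor any of its descendants is conditioned on, so the collider stays closed — the path is blocked at sigma.
All paths are blocked; phi ⊥ tau | {mu, rho, theta} holds.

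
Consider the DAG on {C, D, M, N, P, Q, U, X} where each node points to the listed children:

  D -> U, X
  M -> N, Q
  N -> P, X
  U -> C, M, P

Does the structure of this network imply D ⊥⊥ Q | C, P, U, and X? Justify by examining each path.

There are 4 undirected paths between D and Q; checking each against the conditioning set {C, P, U, X}:
  1. D → U → M → Q — U:chain[blocks]; M:chain[open] ⇒ blocked
  2. D → U → P ← N ← M → Q — U:chain[blocks]; P:collider[open]; N:chain[open]; M:fork[open] ⇒ blocked
  3. D → X ← N ← M → Q — X:collider[open]; N:chain[open]; M:fork[open] ⇒ active
  4. D → X ← N → P ← U → M → Q — X:collider[open]; N:fork[open]; P:collider[open]; U:fork[blocks]; M:chain[open] ⇒ blocked
Since the path D → X ← N ← M → Q is active, D and Q are not d-separated given {C, P, U, X}.

No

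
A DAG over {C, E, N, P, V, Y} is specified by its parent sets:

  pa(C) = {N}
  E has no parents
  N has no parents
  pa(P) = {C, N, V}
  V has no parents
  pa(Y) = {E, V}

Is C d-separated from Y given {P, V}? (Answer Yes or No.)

Yes

We examine all 2 paths between C and Y:
Path 1: C → P ← V → Y
  V is a fork here and V is conditioned on, so the path is blocked at V.
Path 2: C ← N → P ← V → Y
  V is a fork here and V is conditioned on, so the path is blocked at V.
All paths are blocked; C ⊥ Y | {P, V} holds.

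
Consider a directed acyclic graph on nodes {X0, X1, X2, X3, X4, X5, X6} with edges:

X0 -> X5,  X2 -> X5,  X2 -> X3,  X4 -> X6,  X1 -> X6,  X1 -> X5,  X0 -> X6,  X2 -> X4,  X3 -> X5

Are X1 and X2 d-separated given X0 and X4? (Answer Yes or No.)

Yes

We examine all 6 paths between X1 and X2:
Path 1: X1 → X6 ← X0 → X5 ← X3 ← X2
  X6 is a collider here and neither X6 nor any of its descendants is conditioned on, so the collider stays closed — the path is blocked at X6.
Path 2: X1 → X6 ← X0 → X5 ← X2
  X6 is a collider here and neither X6 nor any of its descendants is conditioned on, so the collider stays closed — the path is blocked at X6.
Path 3: X1 → X6 ← X4 ← X2
  X6 is a collider here and neither X6 nor any of its descendants is conditioned on, so the collider stays closed — the path is blocked at X6.
Path 4: X1 → X5 ← X0 → X6 ← X4 ← X2
  X5 is a collider here and neither X5 nor any of its descendants is conditioned on, so the collider stays closed — the path is blocked at X5.
Path 5: X1 → X5 ← X3 ← X2
  X5 is a collider here and neither X5 nor any of its descendants is conditioned on, so the collider stays closed — the path is blocked at X5.
Path 6: X1 → X5 ← X2
  X5 is a collider here and neither X5 nor any of its descendants is conditioned on, so the collider stays closed — the path is blocked at X5.
Every path is blocked, so X1 and X2 are d-separated given {X0, X4}.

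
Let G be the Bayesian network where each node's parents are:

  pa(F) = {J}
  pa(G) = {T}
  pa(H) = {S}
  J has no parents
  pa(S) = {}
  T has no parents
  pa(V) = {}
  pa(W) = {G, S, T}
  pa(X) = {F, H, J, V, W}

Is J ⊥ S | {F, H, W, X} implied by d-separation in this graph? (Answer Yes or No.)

Yes

There are 4 undirected paths between J and S; checking each against the conditioning set {F, H, W, X}:
Path 1: J → X ← W ← S
  W is a chain here and W is conditioned on, so the path is blocked at W.
Path 2: J → X ← H ← S
  H is a chain here and H is conditioned on, so the path is blocked at H.
Path 3: J → F → X ← W ← S
  F is a chain here and F is conditioned on, so the path is blocked at F.
Path 4: J → F → X ← H ← S
  F is a chain here and F is conditioned on, so the path is blocked at F.
Every path is blocked, so J and S are d-separated given {F, H, W, X}.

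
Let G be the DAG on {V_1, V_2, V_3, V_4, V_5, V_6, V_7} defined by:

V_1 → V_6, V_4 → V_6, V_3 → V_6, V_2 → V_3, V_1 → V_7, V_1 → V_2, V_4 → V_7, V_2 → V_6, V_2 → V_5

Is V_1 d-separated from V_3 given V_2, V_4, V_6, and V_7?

No

We examine all 6 paths between V_1 and V_3:
  1. V_1 → V_7 ← V_4 → V_6 ← V_3 — V_7:collider[open]; V_4:fork[blocks]; V_6:collider[open] ⇒ blocked
  2. V_1 → V_7 ← V_4 → V_6 ← V_2 → V_3 — V_7:collider[open]; V_4:fork[blocks]; V_6:collider[open]; V_2:fork[blocks] ⇒ blocked
  3. V_1 → V_6 ← V_3 — V_6:collider[open] ⇒ active
  4. V_1 → V_6 ← V_2 → V_3 — V_6:collider[open]; V_2:fork[blocks] ⇒ blocked
  5. V_1 → V_2 → V_3 — V_2:chain[blocks] ⇒ blocked
  6. V_1 → V_2 → V_6 ← V_3 — V_2:chain[blocks]; V_6:collider[open] ⇒ blocked
Since the path V_1 → V_6 ← V_3 is active, V_1 and V_3 are not d-separated given {V_2, V_4, V_6, V_7}.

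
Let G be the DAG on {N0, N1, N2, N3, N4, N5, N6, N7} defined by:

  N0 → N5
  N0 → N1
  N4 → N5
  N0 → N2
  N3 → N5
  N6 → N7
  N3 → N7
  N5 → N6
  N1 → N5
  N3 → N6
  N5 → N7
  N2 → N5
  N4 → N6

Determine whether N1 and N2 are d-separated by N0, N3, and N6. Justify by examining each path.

There are 4 undirected paths between N1 and N2; checking each against the conditioning set {N0, N3, N6}:
Path 1: N1 → N5 ← N2
  N5 is a collider and its descendant N6 is conditioned on, which opens it — no node blocks this path, so it is active.
Path 2: N1 → N5 ← N0 → N2
  N0 is a fork here and N0 is conditioned on, so the path is blocked at N0.
Path 3: N1 ← N0 → N2
  N0 is a fork here and N0 is conditioned on, so the path is blocked at N0.
Path 4: N1 ← N0 → N5 ← N2
  N0 is a fork here and N0 is conditioned on, so the path is blocked at N0.
Because an active path exists, N1 and N2 are not d-separated.

No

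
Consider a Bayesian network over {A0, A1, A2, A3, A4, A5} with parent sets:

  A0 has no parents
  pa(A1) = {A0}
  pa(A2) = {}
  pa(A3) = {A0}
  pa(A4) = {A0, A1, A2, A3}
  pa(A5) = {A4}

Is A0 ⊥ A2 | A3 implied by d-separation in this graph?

Yes — A0 and A2 are d-separated given {A3}.

3 paths connect A0 and A2; each must be blocked for d-separation to hold:
  1. A0 → A1 → A4 ← A2 — A1:chain[open]; A4:collider[blocks] ⇒ blocked
  2. A0 → A4 ← A2 — A4:collider[blocks] ⇒ blocked
  3. A0 → A3 → A4 ← A2 — A3:chain[blocks]; A4:collider[blocks] ⇒ blocked
Since every path is blocked, d-separation holds.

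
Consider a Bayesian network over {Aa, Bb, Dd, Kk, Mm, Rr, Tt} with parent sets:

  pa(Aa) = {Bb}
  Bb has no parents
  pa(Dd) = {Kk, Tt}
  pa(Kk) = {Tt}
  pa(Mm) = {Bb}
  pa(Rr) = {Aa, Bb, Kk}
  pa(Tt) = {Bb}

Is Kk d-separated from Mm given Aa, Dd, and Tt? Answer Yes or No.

Yes

4 paths connect Kk and Mm; each must be blocked for d-separation to hold:
Path 1: Kk → Dd ← Tt ← Bb → Mm
  Tt is a chain here and Tt is conditioned on, so the path is blocked at Tt.
Path 2: Kk ← Tt ← Bb → Mm
  Tt is a chain here and Tt is conditioned on, so the path is blocked at Tt.
Path 3: Kk → Rr ← Bb → Mm
  Rr is a collider here and neither Rr nor any of its descendants is conditioned on, so the collider stays closed — the path is blocked at Rr.
Path 4: Kk → Rr ← Aa ← Bb → Mm
  Rr is a collider here and neither Rr nor any of its descendants is conditioned on, so the collider stays closed — the path is blocked at Rr.
Since every path is blocked, d-separation holds.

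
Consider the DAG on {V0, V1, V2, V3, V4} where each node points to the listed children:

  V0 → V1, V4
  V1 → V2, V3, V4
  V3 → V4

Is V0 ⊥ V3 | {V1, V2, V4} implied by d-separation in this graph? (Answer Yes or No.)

4 paths connect V0 and V3; each must be blocked for d-separation to hold:
  1. V0 → V1 → V4 ← V3 — V1:chain[blocks]; V4:collider[open] ⇒ blocked
  2. V0 → V1 → V3 — V1:chain[blocks] ⇒ blocked
  3. V0 → V4 ← V1 → V3 — V4:collider[open]; V1:fork[blocks] ⇒ blocked
  4. V0 → V4 ← V3 — V4:collider[open] ⇒ active
At least one path is unblocked, so d-separation fails.

No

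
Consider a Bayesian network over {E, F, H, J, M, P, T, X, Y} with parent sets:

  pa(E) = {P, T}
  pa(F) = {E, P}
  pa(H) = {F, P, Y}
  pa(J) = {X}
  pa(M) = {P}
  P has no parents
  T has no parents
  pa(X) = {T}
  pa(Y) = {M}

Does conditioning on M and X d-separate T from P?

Yes — T and P are d-separated given {M, X}.

4 paths connect T and P; each must be blocked for d-separation to hold:
Path 1: T → E ← P
  E is a collider here and neither E nor any of its descendants is conditioned on, so the collider stays closed — the path is blocked at E.
Path 2: T → E → F ← P
  F is a collider here and neither F nor any of its descendants is conditioned on, so the collider stays closed — the path is blocked at F.
Path 3: T → E → F → H ← P
  H is a collider here and neither H nor any of its descendants is conditioned on, so the collider stays closed — the path is blocked at H.
Path 4: T → E → F → H ← Y ← M ← P
  H is a collider here and neither H nor any of its descendants is conditioned on, so the collider stays closed — the path is blocked at H.
Every path is blocked, so T and P are d-separated given {M, X}.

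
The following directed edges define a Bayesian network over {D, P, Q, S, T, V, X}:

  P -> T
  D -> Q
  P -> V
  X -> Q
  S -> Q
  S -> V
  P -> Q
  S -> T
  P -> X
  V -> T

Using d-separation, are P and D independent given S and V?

Yes

Enumerating the 6 paths from P to D and testing each for blocking by {S, V}:
  1. P → V ← S → Q ← D — V:collider[open]; S:fork[blocks]; Q:collider[blocks] ⇒ blocked
  2. P → V → T ← S → Q ← D — V:chain[blocks]; T:collider[blocks]; S:fork[blocks]; Q:collider[blocks] ⇒ blocked
  3. P → T ← S → Q ← D — T:collider[blocks]; S:fork[blocks]; Q:collider[blocks] ⇒ blocked
  4. P → T ← V ← S → Q ← D — T:collider[blocks]; V:chain[blocks]; S:fork[blocks]; Q:collider[blocks] ⇒ blocked
  5. P → Q ← D — Q:collider[blocks] ⇒ blocked
  6. P → X → Q ← D — X:chain[open]; Q:collider[blocks] ⇒ blocked
Every path is blocked, so P and D are d-separated given {S, V}.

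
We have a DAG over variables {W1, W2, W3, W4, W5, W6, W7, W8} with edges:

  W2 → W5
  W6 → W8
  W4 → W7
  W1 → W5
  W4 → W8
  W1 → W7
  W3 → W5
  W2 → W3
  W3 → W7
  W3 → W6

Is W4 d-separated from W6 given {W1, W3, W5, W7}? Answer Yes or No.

Yes

We examine all 4 paths between W4 and W6:
Path 1: W4 → W8 ← W6
  W8 is a collider here and neither W8 nor any of its descendants is conditioned on, so the collider stays closed — the path is blocked at W8.
Path 2: W4 → W7 ← W3 → W6
  W3 is a fork here and W3 is conditioned on, so the path is blocked at W3.
Path 3: W4 → W7 ← W1 → W5 ← W3 → W6
  W1 is a fork here and W1 is conditioned on, so the path is blocked at W1.
Path 4: W4 → W7 ← W1 → W5 ← W2 → W3 → W6
  W1 is a fork here and W1 is conditioned on, so the path is blocked at W1.
All paths are blocked; W4 ⊥ W6 | {W1, W3, W5, W7} holds.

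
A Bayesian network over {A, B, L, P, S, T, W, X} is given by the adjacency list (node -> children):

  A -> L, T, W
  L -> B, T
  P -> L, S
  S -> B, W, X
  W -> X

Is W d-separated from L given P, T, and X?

We examine all 6 paths between W and L:
Path 1: W ← S ← P → L
  P is a fork here and P is conditioned on, so the path is blocked at P.
Path 2: W ← S → B ← L
  B is a collider here and neither B nor any of its descendants is conditioned on, so the collider stays closed — the path is blocked at B.
Path 3: W → X ← S ← P → L
  P is a fork here and P is conditioned on, so the path is blocked at P.
Path 4: W → X ← S → B ← L
  B is a collider here and neither B nor any of its descendants is conditioned on, so the collider stays closed — the path is blocked at B.
Path 5: W ← A → T ← L
  A is a fork and A is not conditioned on; T is a collider and T is conditioned on, which opens it — no node blocks this path, so it is active.
Path 6: W ← A → L
  A is a fork and A is not conditioned on — no node blocks this path, so it is active.
At least one path is unblocked, so d-separation fails.

No — W and L are not d-separated given {P, T, X}.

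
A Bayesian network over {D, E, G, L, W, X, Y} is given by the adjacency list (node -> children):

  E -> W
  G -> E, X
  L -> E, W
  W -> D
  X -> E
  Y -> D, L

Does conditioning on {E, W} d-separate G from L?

No — G and L are not d-separated given {E, W}.

There are 6 undirected paths between G and L; checking each against the conditioning set {E, W}:
  1. G → X → E ← L — X:chain[open]; E:collider[open] ⇒ active
  2. G → X → E → W ← L — X:chain[open]; E:chain[blocks]; W:collider[open] ⇒ blocked
  3. G → X → E → W → D ← Y → L — X:chain[open]; E:chain[blocks]; W:chain[blocks]; D:collider[blocks]; Y:fork[open] ⇒ blocked
  4. G → E ← L — E:collider[open] ⇒ active
  5. G → E → W ← L — E:chain[blocks]; W:collider[open] ⇒ blocked
  6. G → E → W → D ← Y → L — E:chain[blocks]; W:chain[blocks]; D:collider[blocks]; Y:fork[open] ⇒ blocked
Since the path G → X → E ← L is active, G and L are not d-separated given {E, W}.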